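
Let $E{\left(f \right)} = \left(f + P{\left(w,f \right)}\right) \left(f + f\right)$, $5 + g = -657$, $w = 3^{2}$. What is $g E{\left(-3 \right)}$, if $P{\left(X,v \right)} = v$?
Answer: $-23832$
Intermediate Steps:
$w = 9$
$g = -662$ ($g = -5 - 657 = -662$)
$E{\left(f \right)} = 4 f^{2}$ ($E{\left(f \right)} = \left(f + f\right) \left(f + f\right) = 2 f 2 f = 4 f^{2}$)
$g E{\left(-3 \right)} = - 662 \cdot 4 \left(-3\right)^{2} = - 662 \cdot 4 \cdot 9 = \left(-662\right) 36 = -23832$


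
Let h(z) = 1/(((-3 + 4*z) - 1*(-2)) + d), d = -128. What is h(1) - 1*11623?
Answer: -1452876/125 ≈ -11623.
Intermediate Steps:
h(z) = 1/(-129 + 4*z) (h(z) = 1/(((-3 + 4*z) - 1*(-2)) - 128) = 1/(((-3 + 4*z) + 2) - 128) = 1/((-1 + 4*z) - 128) = 1/(-129 + 4*z))
h(1) - 1*11623 = 1/(-129 + 4*1) - 1*11623 = 1/(-129 + 4) - 11623 = 1/(-125) - 11623 = -1/125 - 11623 = -1452876/125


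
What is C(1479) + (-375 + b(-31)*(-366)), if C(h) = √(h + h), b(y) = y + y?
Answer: 22317 + √2958 ≈ 22371.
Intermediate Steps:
b(y) = 2*y
C(h) = √2*√h (C(h) = √(2*h) = √2*√h)
C(1479) + (-375 + b(-31)*(-366)) = √2*√1479 + (-375 + (2*(-31))*(-366)) = √2958 + (-375 - 62*(-366)) = √2958 + (-375 + 22692) = √2958 + 22317 = 22317 + √2958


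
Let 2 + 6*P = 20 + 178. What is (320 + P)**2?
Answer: 1119364/9 ≈ 1.2437e+5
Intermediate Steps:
P = 98/3 (P = -1/3 + (20 + 178)/6 = -1/3 + (1/6)*198 = -1/3 + 33 = 98/3 ≈ 32.667)
(320 + P)**2 = (320 + 98/3)**2 = (1058/3)**2 = 1119364/9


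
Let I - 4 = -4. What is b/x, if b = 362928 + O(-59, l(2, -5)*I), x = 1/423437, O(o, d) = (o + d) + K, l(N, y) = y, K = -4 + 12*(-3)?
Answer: 153635223273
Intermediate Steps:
I = 0 (I = 4 - 4 = 0)
K = -40 (K = -4 - 36 = -40)
O(o, d) = -40 + d + o (O(o, d) = (o + d) - 40 = (d + o) - 40 = -40 + d + o)
x = 1/423437 ≈ 2.3616e-6
b = 362829 (b = 362928 + (-40 - 5*0 - 59) = 362928 + (-40 + 0 - 59) = 362928 - 99 = 362829)
b/x = 362829/(1/423437) = 362829*423437 = 153635223273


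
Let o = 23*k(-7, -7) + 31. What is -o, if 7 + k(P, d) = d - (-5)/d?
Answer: 2152/7 ≈ 307.43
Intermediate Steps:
k(P, d) = -7 + d + 5/d (k(P, d) = -7 + (d - (-5)/d) = -7 + (d + 5/d) = -7 + d + 5/d)
o = -2152/7 (o = 23*(-7 - 7 + 5/(-7)) + 31 = 23*(-7 - 7 + 5*(-⅐)) + 31 = 23*(-7 - 7 - 5/7) + 31 = 23*(-103/7) + 31 = -2369/7 + 31 = -2152/7 ≈ -307.43)
-o = -1*(-2152/7) = 2152/7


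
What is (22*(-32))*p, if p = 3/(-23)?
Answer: 2112/23 ≈ 91.826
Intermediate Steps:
p = -3/23 (p = 3*(-1/23) = -3/23 ≈ -0.13043)
(22*(-32))*p = (22*(-32))*(-3/23) = -704*(-3/23) = 2112/23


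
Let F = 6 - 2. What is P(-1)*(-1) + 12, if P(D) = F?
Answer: 8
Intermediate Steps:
F = 4
P(D) = 4
P(-1)*(-1) + 12 = 4*(-1) + 12 = -4 + 12 = 8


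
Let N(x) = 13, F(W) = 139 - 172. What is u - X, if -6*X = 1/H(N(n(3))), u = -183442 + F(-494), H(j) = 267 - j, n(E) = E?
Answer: -279615899/1524 ≈ -1.8348e+5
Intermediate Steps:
F(W) = -33
u = -183475 (u = -183442 - 33 = -183475)
X = -1/1524 (X = -1/(6*(267 - 1*13)) = -1/(6*(267 - 13)) = -⅙/254 = -⅙*1/254 = -1/1524 ≈ -0.00065617)
u - X = -183475 - 1*(-1/1524) = -183475 + 1/1524 = -279615899/1524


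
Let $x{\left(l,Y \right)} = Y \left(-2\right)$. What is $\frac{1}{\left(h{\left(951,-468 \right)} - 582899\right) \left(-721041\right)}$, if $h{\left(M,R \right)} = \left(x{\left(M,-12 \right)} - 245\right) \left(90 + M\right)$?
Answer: $\frac{1}{586177491360} \approx 1.706 \cdot 10^{-12}$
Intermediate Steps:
$x{\left(l,Y \right)} = - 2 Y$
$h{\left(M,R \right)} = -19890 - 221 M$ ($h{\left(M,R \right)} = \left(\left(-2\right) \left(-12\right) - 245\right) \left(90 + M\right) = \left(24 - 245\right) \left(90 + M\right) = - 221 \left(90 + M\right) = -19890 - 221 M$)
$\frac{1}{\left(h{\left(951,-468 \right)} - 582899\right) \left(-721041\right)} = \frac{1}{\left(\left(-19890 - 210171\right) - 582899\right) \left(-721041\right)} = \frac{1}{\left(-19890 - 210171\right) - 582899} \left(- \frac{1}{721041}\right) = \frac{1}{-230061 - 582899} \left(- \frac{1}{721041}\right) = \frac{1}{-812960} \left(- \frac{1}{721041}\right) = \left(- \frac{1}{812960}\right) \left(- \frac{1}{721041}\right) = \frac{1}{586177491360}$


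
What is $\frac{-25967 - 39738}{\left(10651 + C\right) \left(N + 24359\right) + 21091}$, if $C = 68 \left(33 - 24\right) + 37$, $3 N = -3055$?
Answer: $- \frac{197115}{791311873} \approx -0.0002491$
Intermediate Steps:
$N = - \frac{3055}{3}$ ($N = \frac{1}{3} \left(-3055\right) = - \frac{3055}{3} \approx -1018.3$)
$C = 649$ ($C = 68 \cdot 9 + 37 = 612 + 37 = 649$)
$\frac{-25967 - 39738}{\left(10651 + C\right) \left(N + 24359\right) + 21091} = \frac{-25967 - 39738}{\left(10651 + 649\right) \left(- \frac{3055}{3} + 24359\right) + 21091} = - \frac{65705}{11300 \cdot \frac{70022}{3} + 21091} = - \frac{65705}{\frac{791248600}{3} + 21091} = - \frac{65705}{\frac{791311873}{3}} = \left(-65705\right) \frac{3}{791311873} = - \frac{197115}{791311873}$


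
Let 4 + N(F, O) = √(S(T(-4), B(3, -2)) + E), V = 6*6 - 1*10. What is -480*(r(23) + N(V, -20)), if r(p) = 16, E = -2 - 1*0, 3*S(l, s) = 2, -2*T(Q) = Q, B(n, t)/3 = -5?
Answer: -5760 - 320*I*√3 ≈ -5760.0 - 554.26*I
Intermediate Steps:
B(n, t) = -15 (B(n, t) = 3*(-5) = -15)
T(Q) = -Q/2
S(l, s) = ⅔ (S(l, s) = (⅓)*2 = ⅔)
E = -2 (E = -2 + 0 = -2)
V = 26 (V = 36 - 10 = 26)
N(F, O) = -4 + 2*I*√3/3 (N(F, O) = -4 + √(⅔ - 2) = -4 + √(-4/3) = -4 + 2*I*√3/3)
-480*(r(23) + N(V, -20)) = -480*(16 + (-4 + 2*I*√3/3)) = -480*(12 + 2*I*√3/3) = -5760 - 320*I*√3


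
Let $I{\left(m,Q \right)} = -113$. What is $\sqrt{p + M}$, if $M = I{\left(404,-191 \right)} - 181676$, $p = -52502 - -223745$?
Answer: $i \sqrt{10546} \approx 102.69 i$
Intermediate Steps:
$p = 171243$ ($p = -52502 + 223745 = 171243$)
$M = -181789$ ($M = -113 - 181676 = -181789$)
$\sqrt{p + M} = \sqrt{171243 - 181789} = \sqrt{-10546} = i \sqrt{10546}$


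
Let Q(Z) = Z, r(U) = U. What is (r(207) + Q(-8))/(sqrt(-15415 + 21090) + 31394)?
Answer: 6247406/985577561 - 995*sqrt(227)/985577561 ≈ 0.0063236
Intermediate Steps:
(r(207) + Q(-8))/(sqrt(-15415 + 21090) + 31394) = (207 - 8)/(sqrt(-15415 + 21090) + 31394) = 199/(sqrt(5675) + 31394) = 199/(5*sqrt(227) + 31394) = 199/(31394 + 5*sqrt(227))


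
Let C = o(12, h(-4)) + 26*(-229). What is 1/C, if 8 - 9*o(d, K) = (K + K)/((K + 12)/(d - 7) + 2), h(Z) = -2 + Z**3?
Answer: -9/53593 ≈ -0.00016793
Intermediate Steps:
o(d, K) = 8/9 - 2*K/(9*(2 + (12 + K)/(-7 + d))) (o(d, K) = 8/9 - (K + K)/(9*((K + 12)/(d - 7) + 2)) = 8/9 - 2*K/(9*((12 + K)/(-7 + d) + 2)) = 8/9 - 2*K/(9*(2 + (12 + K)/(-7 + d))))
C = -53593/9 (C = 2*(-8 + 8*12 + 11*(-2 + (-4)**3) - 1*(-2 + (-4)**3)*12)/(9*(-2 + (-2 + (-4)**3) + 2*12)) + 26*(-229) = 2*(-8 + 96 + 11*(-2 - 64) - 1*(-2 - 64)*12)/(9*(-2 + (-2 - 64) + 24)) - 5954 = 2*(-8 + 96 + 11*(-66) - 1*(-66)*12)/(9*(-2 - 66 + 24)) - 5954 = (2/9)*(-8 + 96 - 726 + 792)/(-44) - 5954 = (2/9)*(-1/44)*154 - 5954 = -7/9 - 5954 = -53593/9 ≈ -5954.8)
1/C = 1/(-53593/9) = -9/53593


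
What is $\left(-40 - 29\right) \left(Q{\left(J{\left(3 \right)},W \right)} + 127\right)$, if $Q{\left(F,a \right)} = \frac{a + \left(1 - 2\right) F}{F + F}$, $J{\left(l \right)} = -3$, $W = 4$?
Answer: $- \frac{17365}{2} \approx -8682.5$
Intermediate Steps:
$Q{\left(F,a \right)} = \frac{a - F}{2 F}$
$\left(-40 - 29\right) \left(Q{\left(J{\left(3 \right)},W \right)} + 127\right) = \left(-40 - 29\right) \left(\frac{4 - -3}{2 \left(-3\right)} + 127\right) = - 69 \left(\frac{1}{2} \left(- \frac{1}{3}\right) \left(4 + 3\right) + 127\right) = - 69 \left(\frac{1}{2} \left(- \frac{1}{3}\right) 7 + 127\right) = - 69 \left(- \frac{7}{6} + 127\right) = \left(-69\right) \frac{755}{6} = - \frac{17365}{2}$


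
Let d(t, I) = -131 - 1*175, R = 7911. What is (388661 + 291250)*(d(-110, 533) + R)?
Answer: 5170723155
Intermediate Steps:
d(t, I) = -306 (d(t, I) = -131 - 175 = -306)
(388661 + 291250)*(d(-110, 533) + R) = (388661 + 291250)*(-306 + 7911) = 679911*7605 = 5170723155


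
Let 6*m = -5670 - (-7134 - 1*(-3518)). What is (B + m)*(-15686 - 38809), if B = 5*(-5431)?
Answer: 1498467180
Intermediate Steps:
m = -1027/3 (m = (-5670 - (-7134 - 1*(-3518)))/6 = (-5670 - (-7134 + 3518))/6 = (-5670 - 1*(-3616))/6 = (-5670 + 3616)/6 = (⅙)*(-2054) = -1027/3 ≈ -342.33)
B = -27155
(B + m)*(-15686 - 38809) = (-27155 - 1027/3)*(-15686 - 38809) = -82492/3*(-54495) = 1498467180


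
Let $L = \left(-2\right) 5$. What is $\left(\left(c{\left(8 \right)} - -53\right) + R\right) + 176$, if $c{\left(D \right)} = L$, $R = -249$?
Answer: $-30$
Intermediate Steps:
$L = -10$
$c{\left(D \right)} = -10$
$\left(\left(c{\left(8 \right)} - -53\right) + R\right) + 176 = \left(\left(-10 - -53\right) - 249\right) + 176 = \left(\left(-10 + 53\right) - 249\right) + 176 = \left(43 - 249\right) + 176 = -206 + 176 = -30$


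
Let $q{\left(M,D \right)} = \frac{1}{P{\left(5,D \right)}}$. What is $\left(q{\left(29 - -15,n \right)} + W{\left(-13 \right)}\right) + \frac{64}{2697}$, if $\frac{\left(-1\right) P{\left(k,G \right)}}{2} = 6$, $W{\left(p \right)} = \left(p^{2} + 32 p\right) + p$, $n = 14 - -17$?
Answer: $- \frac{2805523}{10788} \approx -260.06$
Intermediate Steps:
$n = 31$ ($n = 14 + 17 = 31$)
$W{\left(p \right)} = p^{2} + 33 p$
$P{\left(k,G \right)} = -12$ ($P{\left(k,G \right)} = \left(-2\right) 6 = -12$)
$q{\left(M,D \right)} = - \frac{1}{12}$ ($q{\left(M,D \right)} = \frac{1}{-12} = - \frac{1}{12}$)
$\left(q{\left(29 - -15,n \right)} + W{\left(-13 \right)}\right) + \frac{64}{2697} = \left(- \frac{1}{12} - 13 \left(33 - 13\right)\right) + \frac{64}{2697} = \left(- \frac{1}{12} - 260\right) + 64 \cdot \frac{1}{2697} = \left(- \frac{1}{12} - 260\right) + \frac{64}{2697} = - \frac{3121}{12} + \frac{64}{2697} = - \frac{2805523}{10788}$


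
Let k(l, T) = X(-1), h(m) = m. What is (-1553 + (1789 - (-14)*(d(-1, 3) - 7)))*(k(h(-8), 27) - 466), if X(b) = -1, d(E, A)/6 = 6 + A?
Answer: -417498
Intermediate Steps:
d(E, A) = 36 + 6*A (d(E, A) = 6*(6 + A) = 36 + 6*A)
k(l, T) = -1
(-1553 + (1789 - (-14)*(d(-1, 3) - 7)))*(k(h(-8), 27) - 466) = (-1553 + (1789 - (-14)*((36 + 6*3) - 7)))*(-1 - 466) = (-1553 + (1789 - (-14)*((36 + 18) - 7)))*(-467) = (-1553 + (1789 - (-14)*(54 - 7)))*(-467) = (-1553 + (1789 - (-14)*47))*(-467) = (-1553 + (1789 - 1*(-658)))*(-467) = (-1553 + (1789 + 658))*(-467) = (-1553 + 2447)*(-467) = 894*(-467) = -417498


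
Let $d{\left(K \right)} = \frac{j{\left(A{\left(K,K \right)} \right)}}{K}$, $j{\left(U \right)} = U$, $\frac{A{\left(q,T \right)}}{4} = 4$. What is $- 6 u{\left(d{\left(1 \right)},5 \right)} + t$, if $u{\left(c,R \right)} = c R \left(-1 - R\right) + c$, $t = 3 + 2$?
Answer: $2789$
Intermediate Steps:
$A{\left(q,T \right)} = 16$ ($A{\left(q,T \right)} = 4 \cdot 4 = 16$)
$t = 5$
$d{\left(K \right)} = \frac{16}{K}$
$u{\left(c,R \right)} = c + R c \left(-1 - R\right)$ ($u{\left(c,R \right)} = R c \left(-1 - R\right) + c = c + R c \left(-1 - R\right)$)
$- 6 u{\left(d{\left(1 \right)},5 \right)} + t = - 6 \cdot \frac{16}{1} \left(1 - 5 - 5^{2}\right) + 5 = - 6 \cdot 16 \cdot 1 \left(1 - 5 - 25\right) + 5 = - 6 \cdot 16 \left(1 - 5 - 25\right) + 5 = - 6 \cdot 16 \left(-29\right) + 5 = \left(-6\right) \left(-464\right) + 5 = 2784 + 5 = 2789$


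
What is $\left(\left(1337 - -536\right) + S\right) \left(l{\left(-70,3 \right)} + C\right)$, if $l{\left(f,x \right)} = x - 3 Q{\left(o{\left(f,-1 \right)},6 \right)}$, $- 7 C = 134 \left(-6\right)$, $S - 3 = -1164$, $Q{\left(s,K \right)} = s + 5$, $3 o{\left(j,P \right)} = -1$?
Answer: $\frac{517624}{7} \approx 73946.0$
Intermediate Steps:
$o{\left(j,P \right)} = - \frac{1}{3}$ ($o{\left(j,P \right)} = \frac{1}{3} \left(-1\right) = - \frac{1}{3}$)
$Q{\left(s,K \right)} = 5 + s$
$S = -1161$ ($S = 3 - 1164 = -1161$)
$C = \frac{804}{7}$ ($C = - \frac{134 \left(-6\right)}{7} = \left(- \frac{1}{7}\right) \left(-804\right) = \frac{804}{7} \approx 114.86$)
$l{\left(f,x \right)} = -14 + x$ ($l{\left(f,x \right)} = x - 3 \left(5 - \frac{1}{3}\right) = x - 14 = -14 + x$)
$\left(\left(1337 - -536\right) + S\right) \left(l{\left(-70,3 \right)} + C\right) = \left(\left(1337 - -536\right) - 1161\right) \left(\left(-14 + 3\right) + \frac{804}{7}\right) = \left(\left(1337 + 536\right) - 1161\right) \left(-11 + \frac{804}{7}\right) = \left(1873 - 1161\right) \frac{727}{7} = 712 \cdot \frac{727}{7} = \frac{517624}{7}$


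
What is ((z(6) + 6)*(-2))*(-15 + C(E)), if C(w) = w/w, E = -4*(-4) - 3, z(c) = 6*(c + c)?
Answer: 2184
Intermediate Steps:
z(c) = 12*c (z(c) = 6*(2*c) = 12*c)
E = 13 (E = 16 - 3 = 13)
C(w) = 1
((z(6) + 6)*(-2))*(-15 + C(E)) = ((12*6 + 6)*(-2))*(-15 + 1) = ((72 + 6)*(-2))*(-14) = (78*(-2))*(-14) = -156*(-14) = 2184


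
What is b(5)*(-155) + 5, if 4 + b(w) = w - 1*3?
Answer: 315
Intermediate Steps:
b(w) = -7 + w (b(w) = -4 + (w - 1*3) = -4 + (w - 3) = -4 + (-3 + w) = -7 + w)
b(5)*(-155) + 5 = (-7 + 5)*(-155) + 5 = -2*(-155) + 5 = 310 + 5 = 315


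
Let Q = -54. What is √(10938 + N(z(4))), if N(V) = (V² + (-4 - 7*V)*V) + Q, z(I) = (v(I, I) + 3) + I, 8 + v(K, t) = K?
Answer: 3*√1202 ≈ 104.01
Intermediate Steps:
v(K, t) = -8 + K
z(I) = -5 + 2*I (z(I) = ((-8 + I) + 3) + I = (-5 + I) + I = -5 + 2*I)
N(V) = -54 + V² + V*(-4 - 7*V) (N(V) = (V² + (-4 - 7*V)*V) - 54 = (V² + V*(-4 - 7*V)) - 54 = -54 + V² + V*(-4 - 7*V))
√(10938 + N(z(4))) = √(10938 + (-54 - 6*(-5 + 2*4)² - 4*(-5 + 2*4))) = √(10938 + (-54 - 6*(-5 + 8)² - 4*(-5 + 8))) = √(10938 + (-54 - 6*3² - 4*3)) = √(10938 + (-54 - 6*9 - 12)) = √(10938 + (-54 - 54 - 12)) = √(10938 - 120) = √10818 = 3*√1202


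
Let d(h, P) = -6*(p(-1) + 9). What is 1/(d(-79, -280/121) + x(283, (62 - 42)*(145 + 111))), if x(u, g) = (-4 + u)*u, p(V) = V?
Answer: 1/78909 ≈ 1.2673e-5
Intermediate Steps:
d(h, P) = -48 (d(h, P) = -6*(-1 + 9) = -6*8 = -48)
x(u, g) = u*(-4 + u)
1/(d(-79, -280/121) + x(283, (62 - 42)*(145 + 111))) = 1/(-48 + 283*(-4 + 283)) = 1/(-48 + 283*279) = 1/(-48 + 78957) = 1/78909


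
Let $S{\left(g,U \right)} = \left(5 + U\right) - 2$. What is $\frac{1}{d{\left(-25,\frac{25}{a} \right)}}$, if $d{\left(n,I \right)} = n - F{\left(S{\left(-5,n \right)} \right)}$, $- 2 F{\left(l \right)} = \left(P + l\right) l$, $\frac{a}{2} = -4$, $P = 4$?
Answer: $\frac{1}{173} \approx 0.0057803$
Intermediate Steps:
$a = -8$ ($a = 2 \left(-4\right) = -8$)
$S{\left(g,U \right)} = 3 + U$
$F{\left(l \right)} = - \frac{l \left(4 + l\right)}{2}$ ($F{\left(l \right)} = - \frac{\left(4 + l\right) l}{2} = - \frac{l \left(4 + l\right)}{2}$)
$d{\left(n,I \right)} = n + \frac{\left(3 + n\right) \left(7 + n\right)}{2}$ ($d{\left(n,I \right)} = n - - \frac{\left(3 + n\right) \left(4 + \left(3 + n\right)\right)}{2} = n - - \frac{\left(3 + n\right) \left(7 + n\right)}{2} = n + \frac{\left(3 + n\right) \left(7 + n\right)}{2}$)
$\frac{1}{d{\left(-25,\frac{25}{a} \right)}} = \frac{1}{\frac{21}{2} + \frac{\left(-25\right)^{2}}{2} + 6 \left(-25\right)} = \frac{1}{\frac{21}{2} + \frac{1}{2} \cdot 625 - 150} = \frac{1}{\frac{21}{2} + \frac{625}{2} - 150} = \frac{1}{173}$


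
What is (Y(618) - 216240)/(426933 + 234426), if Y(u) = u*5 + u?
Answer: -796/2477 ≈ -0.32136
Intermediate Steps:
Y(u) = 6*u (Y(u) = 5*u + u = 6*u)
(Y(618) - 216240)/(426933 + 234426) = (6*618 - 216240)/(426933 + 234426) = (3708 - 216240)/661359 = -212532*1/661359 = -796/2477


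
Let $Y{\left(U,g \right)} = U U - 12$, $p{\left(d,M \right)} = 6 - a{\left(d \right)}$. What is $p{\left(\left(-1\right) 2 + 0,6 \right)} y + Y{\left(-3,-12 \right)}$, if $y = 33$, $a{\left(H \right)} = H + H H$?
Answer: $129$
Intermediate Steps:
$a{\left(H \right)} = H + H^{2}$
$p{\left(d,M \right)} = 6 - d \left(1 + d\right)$
$Y{\left(U,g \right)} = -12 + U^{2}$ ($Y{\left(U,g \right)} = U^{2} - 12 = -12 + U^{2}$)
$p{\left(\left(-1\right) 2 + 0,6 \right)} y + Y{\left(-3,-12 \right)} = \left(6 - \left(\left(-1\right) 2 + 0\right) \left(1 + \left(\left(-1\right) 2 + 0\right)\right)\right) 33 - \left(12 - \left(-3\right)^{2}\right) = \left(6 - \left(-2 + 0\right) \left(1 + \left(-2 + 0\right)\right)\right) 33 + \left(-12 + 9\right) = \left(6 - - 2 \left(1 - 2\right)\right) 33 - 3 = \left(6 - \left(-2\right) \left(-1\right)\right) 33 - 3 = \left(6 - 2\right) 33 - 3 = 4 \cdot 33 - 3 = 132 - 3 = 129$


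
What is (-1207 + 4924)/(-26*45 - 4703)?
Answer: -531/839 ≈ -0.63290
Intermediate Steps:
(-1207 + 4924)/(-26*45 - 4703) = 3717/(-1170 - 4703) = 3717/(-5873) = 3717*(-1/5873) = -531/839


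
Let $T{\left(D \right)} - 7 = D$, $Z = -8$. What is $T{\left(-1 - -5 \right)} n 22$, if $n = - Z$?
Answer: $1936$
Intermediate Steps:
$T{\left(D \right)} = 7 + D$
$n = 8$ ($n = \left(-1\right) \left(-8\right) = 8$)
$T{\left(-1 - -5 \right)} n 22 = \left(7 - -4\right) 8 \cdot 22 = \left(7 + \left(-1 + 5\right)\right) 8 \cdot 22 = \left(7 + 4\right) 8 \cdot 22 = 11 \cdot 8 \cdot 22 = 88 \cdot 22 = 1936$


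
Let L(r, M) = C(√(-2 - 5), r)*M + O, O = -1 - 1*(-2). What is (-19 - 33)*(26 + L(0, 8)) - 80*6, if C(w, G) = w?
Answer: -1884 - 416*I*√7 ≈ -1884.0 - 1100.6*I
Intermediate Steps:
O = 1 (O = -1 + 2 = 1)
L(r, M) = 1 + I*M*√7 (L(r, M) = √(-2 - 5)*M + 1 = √(-7)*M + 1 = (I*√7)*M + 1 = I*M*√7 + 1 = 1 + I*M*√7)
(-19 - 33)*(26 + L(0, 8)) - 80*6 = (-19 - 33)*(26 + (1 + I*8*√7)) - 80*6 = -52*(26 + (1 + 8*I*√7)) - 480 = -52*(27 + 8*I*√7) - 480 = (-1404 - 416*I*√7) - 480 = -1884 - 416*I*√7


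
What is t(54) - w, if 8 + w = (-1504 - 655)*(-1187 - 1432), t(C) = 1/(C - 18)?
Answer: -203558867/36 ≈ -5.6544e+6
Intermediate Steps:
t(C) = 1/(-18 + C)
w = 5654413 (w = -8 + (-1504 - 655)*(-1187 - 1432) = -8 - 2159*(-2619) = -8 + 5654421 = 5654413)
t(54) - w = 1/(-18 + 54) - 1*5654413 = 1/36 - 5654413 = -203558867/36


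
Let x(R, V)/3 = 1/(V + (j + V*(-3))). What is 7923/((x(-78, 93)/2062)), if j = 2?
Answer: -1002016528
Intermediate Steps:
x(R, V) = 3/(2 - 2*V) (x(R, V) = 3/(V + (2 + V*(-3))) = 3/(V + (2 - 3*V)) = 3/(2 - 2*V))
7923/((x(-78, 93)/2062)) = 7923/((-3/(-2 + 2*93)/2062)) = 7923/((-3/(-2 + 186)*(1/2062))) = 7923/((-3/184*(1/2062))) = 7923/((-3*1/184*(1/2062))) = 7923/((-3/184*1/2062)) = 7923/(-3/379408) = 7923*(-379408/3) = -1002016528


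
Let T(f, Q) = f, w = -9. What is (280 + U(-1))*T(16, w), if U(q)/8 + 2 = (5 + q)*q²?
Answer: 4736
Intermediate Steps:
U(q) = -16 + 8*q²*(5 + q) (U(q) = -16 + 8*((5 + q)*q²) = -16 + 8*(q²*(5 + q)) = -16 + 8*q²*(5 + q))
(280 + U(-1))*T(16, w) = (280 + (-16 + 8*(-1)³ + 40*(-1)²))*16 = (280 + (-16 + 8*(-1) + 40*1))*16 = (280 + (-16 - 8 + 40))*16 = (280 + 16)*16 = 296*16 = 4736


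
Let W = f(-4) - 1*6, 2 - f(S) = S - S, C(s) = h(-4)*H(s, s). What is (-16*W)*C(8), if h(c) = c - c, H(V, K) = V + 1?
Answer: 0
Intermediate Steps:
H(V, K) = 1 + V
h(c) = 0
C(s) = 0 (C(s) = 0*(1 + s) = 0)
f(S) = 2 (f(S) = 2 - (S - S) = 2 - 1*0 = 2 + 0 = 2)
W = -4 (W = 2 - 1*6 = 2 - 6 = -4)
(-16*W)*C(8) = -16*(-4)*0 = 64*0 = 0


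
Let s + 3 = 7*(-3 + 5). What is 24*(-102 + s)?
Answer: -2184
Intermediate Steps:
s = 11 (s = -3 + 7*(-3 + 5) = -3 + 7*2 = -3 + 14 = 11)
24*(-102 + s) = 24*(-102 + 11) = 24*(-91) = -2184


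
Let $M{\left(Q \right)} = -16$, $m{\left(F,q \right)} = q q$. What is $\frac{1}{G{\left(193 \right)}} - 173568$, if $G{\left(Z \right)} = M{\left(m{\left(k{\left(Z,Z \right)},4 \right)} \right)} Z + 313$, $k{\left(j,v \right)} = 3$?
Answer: $- \frac{481651201}{2775} \approx -1.7357 \cdot 10^{5}$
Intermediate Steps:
$m{\left(F,q \right)} = q^{2}$
$G{\left(Z \right)} = 313 - 16 Z$ ($G{\left(Z \right)} = - 16 Z + 313 = 313 - 16 Z$)
$\frac{1}{G{\left(193 \right)}} - 173568 = \frac{1}{313 - 3088} - 173568 = \frac{1}{-2775} - 173568 = - \frac{1}{2775} - 173568 = - \frac{481651201}{2775}$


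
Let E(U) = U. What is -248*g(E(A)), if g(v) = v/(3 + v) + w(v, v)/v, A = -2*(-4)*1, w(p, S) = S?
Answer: -4712/11 ≈ -428.36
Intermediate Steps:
A = 8 (A = 8*1 = 8)
g(v) = 1 + v/(3 + v) (g(v) = v/(3 + v) + v/v = v/(3 + v) + 1 = 1 + v/(3 + v))
-248*g(E(A)) = -248*(3 + 2*8)/(3 + 8) = -248*(3 + 16)/11 = -248*19/11 = -4712/11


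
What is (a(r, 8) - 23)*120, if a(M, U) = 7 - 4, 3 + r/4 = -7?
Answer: -2400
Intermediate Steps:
r = -40 (r = -12 + 4*(-7) = -12 - 28 = -40)
a(M, U) = 3
(a(r, 8) - 23)*120 = (3 - 23)*120 = -20*120 = -2400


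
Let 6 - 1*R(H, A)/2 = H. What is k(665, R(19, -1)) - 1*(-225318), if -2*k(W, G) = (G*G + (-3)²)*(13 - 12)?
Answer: 449951/2 ≈ 2.2498e+5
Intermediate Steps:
R(H, A) = 12 - 2*H
k(W, G) = -9/2 - G²/2 (k(W, G) = -(G*G + (-3)²)*(13 - 12)/2 = -(G² + 9)/2 = -(9 + G²)/2 = -9/2 - G²/2)
k(665, R(19, -1)) - 1*(-225318) = (-9/2 - (12 - 2*19)²/2) - 1*(-225318) = (-9/2 - (12 - 38)²/2) + 225318 = (-9/2 - ½*(-26)²) + 225318 = (-9/2 - ½*676) + 225318 = (-9/2 - 338) + 225318 = -685/2 + 225318 = 449951/2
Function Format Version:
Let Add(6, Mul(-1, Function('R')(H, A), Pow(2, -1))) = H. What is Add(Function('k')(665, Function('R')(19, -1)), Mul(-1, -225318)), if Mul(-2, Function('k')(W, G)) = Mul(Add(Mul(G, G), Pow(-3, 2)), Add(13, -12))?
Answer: Rational(449951, 2) ≈ 2.2498e+5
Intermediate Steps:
Function('R')(H, A) = Add(12, Mul(-2, H))
Function('k')(W, G) = Add(Rational(-9, 2), Mul(Rational(-1, 2), Pow(G, 2))) (Function('k')(W, G) = Mul(Rational(-1, 2), Mul(Add(Mul(G, G), Pow(-3, 2)), Add(13, -12))) = Mul(Rational(-1, 2), Mul(Add(Pow(G, 2), 9), 1)) = Mul(Rational(-1, 2), Mul(Add(9, Pow(G, 2)), 1)) = Mul(Rational(-1, 2), Add(9, Pow(G, 2))) = Add(Rational(-9, 2), Mul(Rational(-1, 2), Pow(G, 2))))
Add(Function('k')(665, Function('R')(19, -1)), Mul(-1, -225318)) = Add(Add(Rational(-9, 2), Mul(Rational(-1, 2), Pow(Add(12, Mul(-2, 19)), 2))), Mul(-1, -225318)) = Add(Add(Rational(-9, 2), Mul(Rational(-1, 2), Pow(Add(12, -38), 2))), 225318) = Add(Add(Rational(-9, 2), Mul(Rational(-1, 2), Pow(-26, 2))), 225318) = Add(Add(Rational(-9, 2), Mul(Rational(-1, 2), 676)), 225318) = Add(Add(Rational(-9, 2), -338), 225318) = Add(Rational(-685, 2), 225318) = Rational(449951, 2)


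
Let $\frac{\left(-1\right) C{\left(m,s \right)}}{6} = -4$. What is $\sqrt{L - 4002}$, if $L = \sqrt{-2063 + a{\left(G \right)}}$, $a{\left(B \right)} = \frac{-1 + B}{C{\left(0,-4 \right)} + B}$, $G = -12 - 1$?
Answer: $\frac{\sqrt{-484242 + 957 i \sqrt{33}}}{11} \approx 0.35909 + 63.262 i$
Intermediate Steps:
$C{\left(m,s \right)} = 24$ ($C{\left(m,s \right)} = \left(-6\right) \left(-4\right) = 24$)
$G = -13$
$a{\left(B \right)} = \frac{-1 + B}{24 + B}$
$L = \frac{87 i \sqrt{33}}{11}$ ($L = \sqrt{-2063 + \frac{-1 - 13}{24 - 13}} = \sqrt{-2063 + \frac{1}{11} \left(-14\right)} = \sqrt{-2063 - \frac{14}{11}} = \sqrt{- \frac{22707}{11}} = \frac{87 i \sqrt{33}}{11} \approx 45.434 i$)
$\sqrt{L - 4002} = \sqrt{\frac{87 i \sqrt{33}}{11} - 4002} = \sqrt{-4002 + \frac{87 i \sqrt{33}}{11}}$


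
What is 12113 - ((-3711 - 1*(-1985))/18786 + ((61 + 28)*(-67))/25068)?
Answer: 316916636995/26162636 ≈ 12113.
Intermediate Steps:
12113 - ((-3711 - 1*(-1985))/18786 + ((61 + 28)*(-67))/25068) = 12113 - ((-3711 + 1985)*(1/18786) + (89*(-67))*(1/25068)) = 12113 - (-1726*1/18786 - 5963*1/25068) = 12113 - (-863/9393 - 5963/25068) = 12113 - 1*(-8627127/26162636) = 12113 + 8627127/26162636 = 316916636995/26162636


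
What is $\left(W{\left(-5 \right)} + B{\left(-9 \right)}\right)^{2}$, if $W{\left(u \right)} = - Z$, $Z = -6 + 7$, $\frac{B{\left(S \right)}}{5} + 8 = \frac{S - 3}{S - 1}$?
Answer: $1225$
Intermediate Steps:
$B{\left(S \right)} = -40 + \frac{5 \left(-3 + S\right)}{-1 + S}$ ($B{\left(S \right)} = -40 + 5 \frac{S - 3}{S - 1} = -40 + 5 \frac{-3 + S}{-1 + S} = -40 + \frac{5 \left(-3 + S\right)}{-1 + S}$)
$Z = 1$
$W{\left(u \right)} = -1$ ($W{\left(u \right)} = \left(-1\right) 1 = -1$)
$\left(W{\left(-5 \right)} + B{\left(-9 \right)}\right)^{2} = \left(-1 + \frac{5 \left(5 - -63\right)}{-1 - 9}\right)^{2} = \left(-1 + \frac{5 \left(5 + 63\right)}{-10}\right)^{2} = \left(-1 + 5 \left(- \frac{1}{10}\right) 68\right)^{2} = \left(-1 - 34\right)^{2} = \left(-35\right)^{2} = 1225$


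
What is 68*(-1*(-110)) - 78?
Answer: 7402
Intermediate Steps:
68*(-1*(-110)) - 78 = 68*110 - 78 = 7480 - 78 = 7402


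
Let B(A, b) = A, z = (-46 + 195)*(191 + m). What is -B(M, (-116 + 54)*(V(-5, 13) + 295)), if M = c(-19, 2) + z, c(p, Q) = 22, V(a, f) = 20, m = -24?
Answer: -24905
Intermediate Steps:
z = 24883 (z = (-46 + 195)*(191 - 24) = 149*167 = 24883)
M = 24905 (M = 22 + 24883 = 24905)
-B(M, (-116 + 54)*(V(-5, 13) + 295)) = -1*24905 = -24905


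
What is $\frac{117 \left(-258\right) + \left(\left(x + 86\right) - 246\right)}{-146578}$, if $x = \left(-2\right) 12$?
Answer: $\frac{15185}{73289} \approx 0.20719$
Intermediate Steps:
$x = -24$
$\frac{117 \left(-258\right) + \left(\left(x + 86\right) - 246\right)}{-146578} = \frac{117 \left(-258\right) + \left(\left(-24 + 86\right) - 246\right)}{-146578} = \left(-30186 + \left(62 - 246\right)\right) \left(- \frac{1}{146578}\right) = \left(-30186 - 184\right) \left(- \frac{1}{146578}\right) = \left(-30370\right) \left(- \frac{1}{146578}\right) = \frac{15185}{73289}$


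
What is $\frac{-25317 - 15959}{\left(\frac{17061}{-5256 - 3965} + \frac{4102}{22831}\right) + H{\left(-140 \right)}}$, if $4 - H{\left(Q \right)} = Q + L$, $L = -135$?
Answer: $- \frac{2172403873669}{14596170620} \approx -148.83$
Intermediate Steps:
$H{\left(Q \right)} = 139 - Q$ ($H{\left(Q \right)} = 4 - \left(Q - 135\right) = 4 - \left(-135 + Q\right) = 139 - Q$)
$\frac{-25317 - 15959}{\left(\frac{17061}{-5256 - 3965} + \frac{4102}{22831}\right) + H{\left(-140 \right)}} = \frac{-25317 - 15959}{\left(\frac{17061}{-5256 - 3965} + \frac{4102}{22831}\right) + \left(139 - -140\right)} = - \frac{41276}{\left(\frac{17061}{-9221} + 4102 \cdot \frac{1}{22831}\right) + \left(139 + 140\right)} = - \frac{41276}{\left(17061 \left(- \frac{1}{9221}\right) + \frac{4102}{22831}\right) + 279} = - \frac{41276}{\left(- \frac{17061}{9221} + \frac{4102}{22831}\right) + 279} = - \frac{41276}{- \frac{351695149}{210524651} + 279} = - \frac{41276}{\frac{58384682480}{210524651}} = \left(-41276\right) \frac{210524651}{58384682480} = - \frac{2172403873669}{14596170620}$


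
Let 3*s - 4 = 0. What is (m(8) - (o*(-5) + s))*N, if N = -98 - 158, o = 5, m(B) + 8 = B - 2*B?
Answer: -5888/3 ≈ -1962.7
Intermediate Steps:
m(B) = -8 - B (m(B) = -8 + (B - 2*B) = -8 - B)
s = 4/3 (s = 4/3 + (⅓)*0 = 4/3 + 0 = 4/3 ≈ 1.3333)
N = -256
(m(8) - (o*(-5) + s))*N = ((-8 - 1*8) - (5*(-5) + 4/3))*(-256) = ((-8 - 8) - (-25 + 4/3))*(-256) = (-16 - 1*(-71/3))*(-256) = (-16 + 71/3)*(-256) = (23/3)*(-256) = -5888/3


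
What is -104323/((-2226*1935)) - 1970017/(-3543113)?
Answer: 1265014585967/2180183722290 ≈ 0.58023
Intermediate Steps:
-104323/((-2226*1935)) - 1970017/(-3543113) = -104323/(-4307310) - 1970017*(-1/3543113) = -104323*(-1/4307310) + 281431/506159 = 104323/4307310 + 281431/506159 = 1265014585967/2180183722290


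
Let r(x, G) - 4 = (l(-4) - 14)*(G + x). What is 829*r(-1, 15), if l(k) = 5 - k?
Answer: -54714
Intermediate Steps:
r(x, G) = 4 - 5*G - 5*x (r(x, G) = 4 + ((5 - 1*(-4)) - 14)*(G + x) = 4 + ((5 + 4) - 14)*(G + x) = 4 + (9 - 14)*(G + x) = 4 - 5*(G + x) = 4 + (-5*G - 5*x) = 4 - 5*G - 5*x)
829*r(-1, 15) = 829*(4 - 5*15 - 5*(-1)) = 829*(4 - 75 + 5) = 829*(-66) = -54714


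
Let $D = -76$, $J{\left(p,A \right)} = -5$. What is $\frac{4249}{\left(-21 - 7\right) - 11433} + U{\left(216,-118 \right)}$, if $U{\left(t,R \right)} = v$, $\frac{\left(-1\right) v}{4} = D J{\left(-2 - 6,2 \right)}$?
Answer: $- \frac{17424969}{11461} \approx -1520.4$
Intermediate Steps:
$v = -1520$ ($v = - 4 \left(\left(-76\right) \left(-5\right)\right) = \left(-4\right) 380 = -1520$)
$U{\left(t,R \right)} = -1520$
$\frac{4249}{\left(-21 - 7\right) - 11433} + U{\left(216,-118 \right)} = \frac{4249}{\left(-21 - 7\right) - 11433} - 1520 = \frac{4249}{-28 - 11433} - 1520 = \frac{4249}{-11461} - 1520 = 4249 \left(- \frac{1}{11461}\right) - 1520 = - \frac{4249}{11461} - 1520 = - \frac{17424969}{11461}$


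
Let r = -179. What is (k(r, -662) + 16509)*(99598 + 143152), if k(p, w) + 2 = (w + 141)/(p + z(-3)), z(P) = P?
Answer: 364706993125/91 ≈ 4.0078e+9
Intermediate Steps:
k(p, w) = -2 + (141 + w)/(-3 + p) (k(p, w) = -2 + (w + 141)/(p - 3) = -2 + (141 + w)/(-3 + p))
(k(r, -662) + 16509)*(99598 + 143152) = ((147 - 662 - 2*(-179))/(-3 - 179) + 16509)*(99598 + 143152) = ((147 - 662 + 358)/(-182) + 16509)*242750 = (-1/182*(-157) + 16509)*242750 = (157/182 + 16509)*242750 = (3004795/182)*242750 = 364706993125/91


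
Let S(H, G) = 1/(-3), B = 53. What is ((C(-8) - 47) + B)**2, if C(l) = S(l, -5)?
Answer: 289/9 ≈ 32.111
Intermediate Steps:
S(H, G) = -1/3
C(l) = -1/3
((C(-8) - 47) + B)**2 = ((-1/3 - 47) + 53)**2 = (-142/3 + 53)**2 = (17/3)**2 = 289/9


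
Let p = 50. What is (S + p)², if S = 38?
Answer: 7744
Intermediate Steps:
(S + p)² = (38 + 50)² = 88² = 7744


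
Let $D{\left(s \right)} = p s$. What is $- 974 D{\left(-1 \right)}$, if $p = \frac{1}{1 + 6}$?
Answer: $\frac{974}{7} \approx 139.14$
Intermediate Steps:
$p = \frac{1}{7} \approx 0.14286$
$D{\left(s \right)} = \frac{s}{7}$
$- 974 D{\left(-1 \right)} = - 974 \cdot \frac{1}{7} \left(-1\right) = \left(-974\right) \left(- \frac{1}{7}\right) = \frac{974}{7}$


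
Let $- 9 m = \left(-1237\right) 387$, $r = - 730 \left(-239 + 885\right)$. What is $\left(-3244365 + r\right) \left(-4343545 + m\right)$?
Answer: $15942719494530$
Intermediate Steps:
$r = -471580$ ($r = \left(-730\right) 646 = -471580$)
$m = 53191$ ($m = - \frac{\left(-1237\right) 387}{9} = \left(- \frac{1}{9}\right) \left(-478719\right) = 53191$)
$\left(-3244365 + r\right) \left(-4343545 + m\right) = \left(-3244365 - 471580\right) \left(-4343545 + 53191\right) = \left(-3715945\right) \left(-4290354\right) = 15942719494530$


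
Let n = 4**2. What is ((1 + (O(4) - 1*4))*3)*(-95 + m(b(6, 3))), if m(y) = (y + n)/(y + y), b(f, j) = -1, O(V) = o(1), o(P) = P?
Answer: 615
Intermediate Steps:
O(V) = 1
n = 16
m(y) = (16 + y)/(2*y) (m(y) = (y + 16)/(y + y) = (16 + y)/((2*y)) = (16 + y)*(1/(2*y)) = (16 + y)/(2*y))
((1 + (O(4) - 1*4))*3)*(-95 + m(b(6, 3))) = ((1 + (1 - 1*4))*3)*(-95 + (1/2)*(16 - 1)/(-1)) = ((1 + (1 - 4))*3)*(-95 + (1/2)*(-1)*15) = ((1 - 3)*3)*(-95 - 15/2) = -2*3*(-205/2) = -6*(-205/2) = 615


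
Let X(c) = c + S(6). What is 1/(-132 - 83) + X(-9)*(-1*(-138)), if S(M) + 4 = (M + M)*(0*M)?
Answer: -385711/215 ≈ -1794.0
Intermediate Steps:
S(M) = -4 (S(M) = -4 + (M + M)*(0*M) = -4 + (2*M)*0 = -4 + 0 = -4)
X(c) = -4 + c (X(c) = c - 4 = -4 + c)
1/(-132 - 83) + X(-9)*(-1*(-138)) = 1/(-132 - 83) + (-4 - 9)*(-1*(-138)) = 1/(-215) - 13*138 = -1/215 - 1794 = -385711/215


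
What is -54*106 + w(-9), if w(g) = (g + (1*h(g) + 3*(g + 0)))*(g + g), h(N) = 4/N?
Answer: -5068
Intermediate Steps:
w(g) = 2*g*(4*g + 4/g) (w(g) = (g + (1*(4/g) + 3*(g + 0)))*(g + g) = (g + (4/g + 3*g))*(2*g) = (g + (3*g + 4/g))*(2*g) = (4*g + 4/g)*(2*g) = 2*g*(4*g + 4/g))
-54*106 + w(-9) = -54*106 + (8 + 8*(-9)**2) = -5724 + (8 + 8*81) = -5724 + (8 + 648) = -5724 + 656 = -5068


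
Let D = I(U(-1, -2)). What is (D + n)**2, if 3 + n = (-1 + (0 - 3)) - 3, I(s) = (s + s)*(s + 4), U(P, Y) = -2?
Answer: 324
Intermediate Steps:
I(s) = 2*s*(4 + s) (I(s) = (2*s)*(4 + s) = 2*s*(4 + s))
D = -8 (D = 2*(-2)*(4 - 2) = 2*(-2)*2 = -8)
n = -10 (n = -3 + ((-1 + (0 - 3)) - 3) = -3 + ((-1 - 3) - 3) = -3 + (-4 - 3) = -3 - 7 = -10)
(D + n)**2 = (-8 - 10)**2 = (-18)**2 = 324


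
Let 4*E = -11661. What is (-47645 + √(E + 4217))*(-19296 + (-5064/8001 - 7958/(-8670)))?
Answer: 236198868007167/256921 - 24787372023*√5207/2569210 ≈ 9.1865e+8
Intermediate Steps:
E = -11661/4 (E = (¼)*(-11661) = -11661/4 ≈ -2915.3)
(-47645 + √(E + 4217))*(-19296 + (-5064/8001 - 7958/(-8670))) = (-47645 + √(-11661/4 + 4217))*(-19296 + (-5064/8001 - 7958/(-8670))) = (-47645 + √(5207/4))*(-19296 + (-5064*1/8001 - 7958*(-1/8670))) = (-47645 + √5207/2)*(-19296 + (-1688/2667 + 3979/4335)) = (-47645 + √5207/2)*(-19296 + 366057/1284605) = (-47645 + √5207/2)*(-24787372023/1284605) = 236198868007167/256921 - 24787372023*√5207/2569210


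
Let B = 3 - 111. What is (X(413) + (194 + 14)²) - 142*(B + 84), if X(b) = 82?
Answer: 46754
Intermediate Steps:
B = -108
(X(413) + (194 + 14)²) - 142*(B + 84) = (82 + (194 + 14)²) - 142*(-108 + 84) = (82 + 208²) - 142*(-24) = (82 + 43264) + 3408 = 43346 + 3408 = 46754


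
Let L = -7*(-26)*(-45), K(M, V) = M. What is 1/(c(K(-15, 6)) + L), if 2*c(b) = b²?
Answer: -2/16155 ≈ -0.00012380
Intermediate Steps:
L = -8190 (L = 182*(-45) = -8190)
c(b) = b²/2
1/(c(K(-15, 6)) + L) = 1/((½)*(-15)² - 8190) = 1/((½)*225 - 8190) = 1/(225/2 - 8190) = 1/(-16155/2) = -2/16155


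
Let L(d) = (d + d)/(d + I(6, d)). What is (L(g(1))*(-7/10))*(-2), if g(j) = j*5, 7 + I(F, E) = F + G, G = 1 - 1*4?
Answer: 14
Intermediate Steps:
G = -3 (G = 1 - 4 = -3)
I(F, E) = -10 + F (I(F, E) = -7 + (F - 3) = -7 + (-3 + F) = -10 + F)
g(j) = 5*j
L(d) = 2*d/(-4 + d) (L(d) = (d + d)/(d + (-10 + 6)) = (2*d)/(d - 4) = (2*d)/(-4 + d) = 2*d/(-4 + d))
(L(g(1))*(-7/10))*(-2) = ((2*(5*1)/(-4 + 5*1))*(-7/10))*(-2) = ((2*5/(-4 + 5))*(-7*1/10))*(-2) = ((2*5/1)*(-7/10))*(-2) = ((2*5*1)*(-7/10))*(-2) = (10*(-7/10))*(-2) = -7*(-2) = 14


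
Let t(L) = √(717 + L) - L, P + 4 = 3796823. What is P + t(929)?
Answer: 3795890 + √1646 ≈ 3.7959e+6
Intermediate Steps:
P = 3796819 (P = -4 + 3796823 = 3796819)
P + t(929) = 3796819 + (√(717 + 929) - 1*929) = 3796819 + (√1646 - 929) = 3796819 + (-929 + √1646) = 3795890 + √1646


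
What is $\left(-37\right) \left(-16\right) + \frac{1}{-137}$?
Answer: $\frac{81103}{137} \approx 591.99$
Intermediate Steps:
$\left(-37\right) \left(-16\right) + \frac{1}{-137} = 592 - \frac{1}{137} = \frac{81103}{137}$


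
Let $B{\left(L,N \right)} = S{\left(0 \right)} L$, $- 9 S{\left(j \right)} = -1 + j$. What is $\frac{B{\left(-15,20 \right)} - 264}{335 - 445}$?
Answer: $\frac{797}{330} \approx 2.4151$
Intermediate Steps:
$S{\left(j \right)} = \frac{1}{9} - \frac{j}{9}$ ($S{\left(j \right)} = - \frac{-1 + j}{9} = \frac{1}{9} - \frac{j}{9}$)
$B{\left(L,N \right)} = \frac{L}{9}$ ($B{\left(L,N \right)} = \left(\frac{1}{9} - 0\right) L = \left(\frac{1}{9} + 0\right) L = \frac{L}{9}$)
$\frac{B{\left(-15,20 \right)} - 264}{335 - 445} = \frac{\frac{1}{9} \left(-15\right) - 264}{335 - 445} = \frac{- \frac{5}{3} - 264}{-110} = \left(- \frac{797}{3}\right) \left(- \frac{1}{110}\right) = \frac{797}{330}$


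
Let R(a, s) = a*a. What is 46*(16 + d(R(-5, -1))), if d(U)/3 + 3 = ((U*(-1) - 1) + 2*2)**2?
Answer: 67114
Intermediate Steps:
R(a, s) = a**2
d(U) = -9 + 3*(3 - U)**2 (d(U) = -9 + 3*((U*(-1) - 1) + 2*2)**2 = -9 + 3*((-U - 1) + 4)**2 = -9 + 3*((-1 - U) + 4)**2 = -9 + 3*(3 - U)**2)
46*(16 + d(R(-5, -1))) = 46*(16 + (-9 + 3*(-3 + (-5)**2)**2)) = 46*(16 + (-9 + 3*(-3 + 25)**2)) = 46*(16 + (-9 + 3*22**2)) = 46*(16 + (-9 + 3*484)) = 46*(16 + (-9 + 1452)) = 46*(16 + 1443) = 46*1459 = 67114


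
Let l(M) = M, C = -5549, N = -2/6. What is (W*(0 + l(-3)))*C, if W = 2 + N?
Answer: 27745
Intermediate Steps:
N = -⅓ (N = -2*⅙ = -⅓ ≈ -0.33333)
W = 5/3 (W = 2 - ⅓ = 5/3 ≈ 1.6667)
(W*(0 + l(-3)))*C = (5*(0 - 3)/3)*(-5549) = ((5/3)*(-3))*(-5549) = -5*(-5549) = 27745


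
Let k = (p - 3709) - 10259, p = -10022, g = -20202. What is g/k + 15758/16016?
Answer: 175397413/96055960 ≈ 1.8260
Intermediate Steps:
k = -23990 (k = (-10022 - 3709) - 10259 = -13731 - 10259 = -23990)
g/k + 15758/16016 = -20202/(-23990) + 15758/16016 = -20202*(-1/23990) + 15758*(1/16016) = 10101/11995 + 7879/8008 = 175397413/96055960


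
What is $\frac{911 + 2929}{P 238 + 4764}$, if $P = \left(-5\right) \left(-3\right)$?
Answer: $\frac{640}{1389} \approx 0.46076$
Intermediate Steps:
$P = 15$
$\frac{911 + 2929}{P 238 + 4764} = \frac{911 + 2929}{15 \cdot 238 + 4764} = \frac{3840}{3570 + 4764} = \frac{3840}{8334} = 3840 \cdot \frac{1}{8334} = \frac{640}{1389}$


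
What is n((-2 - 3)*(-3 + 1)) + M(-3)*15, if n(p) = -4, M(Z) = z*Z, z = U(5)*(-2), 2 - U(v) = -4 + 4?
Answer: 176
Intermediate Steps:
U(v) = 2 (U(v) = 2 - (-4 + 4) = 2 - 1*0 = 2 + 0 = 2)
z = -4 (z = 2*(-2) = -4)
M(Z) = -4*Z
n((-2 - 3)*(-3 + 1)) + M(-3)*15 = -4 - 4*(-3)*15 = -4 + 12*15 = -4 + 180 = 176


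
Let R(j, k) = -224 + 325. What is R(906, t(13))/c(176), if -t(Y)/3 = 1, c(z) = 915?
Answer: 101/915 ≈ 0.11038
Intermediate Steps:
t(Y) = -3 (t(Y) = -3*1 = -3)
R(j, k) = 101
R(906, t(13))/c(176) = 101/915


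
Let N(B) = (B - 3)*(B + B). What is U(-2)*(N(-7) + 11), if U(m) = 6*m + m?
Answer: -2114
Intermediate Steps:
N(B) = 2*B*(-3 + B) (N(B) = (-3 + B)*(2*B) = 2*B*(-3 + B))
U(m) = 7*m
U(-2)*(N(-7) + 11) = (7*(-2))*(2*(-7)*(-3 - 7) + 11) = -14*(2*(-7)*(-10) + 11) = -14*(140 + 11) = -14*151 = -2114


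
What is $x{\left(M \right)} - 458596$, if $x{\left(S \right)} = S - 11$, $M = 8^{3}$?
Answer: $-458095$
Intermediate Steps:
$M = 512$
$x{\left(S \right)} = -11 + S$
$x{\left(M \right)} - 458596 = \left(-11 + 512\right) - 458596 = 501 - 458596 = -458095$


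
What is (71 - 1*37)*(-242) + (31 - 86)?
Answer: -8283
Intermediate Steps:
(71 - 1*37)*(-242) + (31 - 86) = (71 - 37)*(-242) - 55 = 34*(-242) - 55 = -8228 - 55 = -8283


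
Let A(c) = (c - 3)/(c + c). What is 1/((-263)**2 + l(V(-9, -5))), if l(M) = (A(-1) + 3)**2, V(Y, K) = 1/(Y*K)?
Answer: 1/69194 ≈ 1.4452e-5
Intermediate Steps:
A(c) = (-3 + c)/(2*c) (A(c) = (-3 + c)/((2*c)) = (-3 + c)*(1/(2*c)) = (-3 + c)/(2*c))
V(Y, K) = 1/(K*Y)
l(M) = 25 (l(M) = ((1/2)*(-3 - 1)/(-1) + 3)**2 = ((1/2)*(-1)*(-4) + 3)**2 = (2 + 3)**2 = 5**2 = 25)
1/((-263)**2 + l(V(-9, -5))) = 1/((-263)**2 + 25) = 1/(69169 + 25) = 1/69194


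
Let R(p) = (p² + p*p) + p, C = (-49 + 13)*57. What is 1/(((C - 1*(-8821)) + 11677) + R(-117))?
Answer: 1/45707 ≈ 2.1878e-5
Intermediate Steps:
C = -2052 (C = -36*57 = -2052)
R(p) = p + 2*p² (R(p) = (p² + p²) + p = 2*p² + p = p + 2*p²)
1/(((C - 1*(-8821)) + 11677) + R(-117)) = 1/(((-2052 - 1*(-8821)) + 11677) - 117*(1 + 2*(-117))) = 1/(((-2052 + 8821) + 11677) - 117*(1 - 234)) = 1/((6769 + 11677) - 117*(-233)) = 1/(18446 + 27261) = 1/45707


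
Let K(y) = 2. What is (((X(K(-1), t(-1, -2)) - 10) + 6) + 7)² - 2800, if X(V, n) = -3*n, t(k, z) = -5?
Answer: -2476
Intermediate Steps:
(((X(K(-1), t(-1, -2)) - 10) + 6) + 7)² - 2800 = (((-3*(-5) - 10) + 6) + 7)² - 2800 = (((15 - 10) + 6) + 7)² - 2800 = ((5 + 6) + 7)² - 2800 = (11 + 7)² - 2800 = 18² - 2800 = 324 - 2800 = -2476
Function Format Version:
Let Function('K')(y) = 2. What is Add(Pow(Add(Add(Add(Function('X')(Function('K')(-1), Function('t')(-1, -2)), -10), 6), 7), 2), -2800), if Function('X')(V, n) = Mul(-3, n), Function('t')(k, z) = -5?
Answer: -2476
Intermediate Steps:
Add(Pow(Add(Add(Add(Function('X')(Function('K')(-1), Function('t')(-1, -2)), -10), 6), 7), 2), -2800) = Add(Pow(Add(Add(Add(Mul(-3, -5), -10), 6), 7), 2), -2800) = Add(Pow(Add(Add(Add(15, -10), 6), 7), 2), -2800) = Add(Pow(Add(Add(5, 6), 7), 2), -2800) = Add(Pow(Add(11, 7), 2), -2800) = Add(Pow(18, 2), -2800) = Add(324, -2800) = -2476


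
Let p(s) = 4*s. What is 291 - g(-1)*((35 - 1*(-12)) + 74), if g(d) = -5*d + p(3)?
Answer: -1766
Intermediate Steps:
g(d) = 12 - 5*d (g(d) = -5*d + 4*3 = -5*d + 12 = 12 - 5*d)
291 - g(-1)*((35 - 1*(-12)) + 74) = 291 - (12 - 5*(-1))*((35 - 1*(-12)) + 74) = 291 - (12 + 5)*((35 + 12) + 74) = 291 - 17*(47 + 74) = 291 - 17*121 = 291 - 1*2057 = 291 - 2057 = -1766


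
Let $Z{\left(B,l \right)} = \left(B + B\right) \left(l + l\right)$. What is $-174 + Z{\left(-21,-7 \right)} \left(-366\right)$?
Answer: $-215382$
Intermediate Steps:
$Z{\left(B,l \right)} = 4 B l$ ($Z{\left(B,l \right)} = 2 B 2 l = 4 B l$)
$-174 + Z{\left(-21,-7 \right)} \left(-366\right) = -174 + 4 \left(-21\right) \left(-7\right) \left(-366\right) = -174 + 588 \left(-366\right) = -174 - 215208 = -215382$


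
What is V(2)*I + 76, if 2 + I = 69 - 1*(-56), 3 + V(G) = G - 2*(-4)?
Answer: 937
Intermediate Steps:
V(G) = 5 + G (V(G) = -3 + (G - 2*(-4)) = -3 + (G + 8) = -3 + (8 + G) = 5 + G)
I = 123 (I = -2 + (69 - 1*(-56)) = -2 + (69 + 56) = -2 + 125 = 123)
V(2)*I + 76 = (5 + 2)*123 + 76 = 7*123 + 76 = 861 + 76 = 937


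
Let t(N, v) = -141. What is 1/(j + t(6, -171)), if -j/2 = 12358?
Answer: -1/24857 ≈ -4.0230e-5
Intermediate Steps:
j = -24716 (j = -2*12358 = -24716)
1/(j + t(6, -171)) = 1/(-24716 - 141) = 1/(-24857) = -1/24857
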